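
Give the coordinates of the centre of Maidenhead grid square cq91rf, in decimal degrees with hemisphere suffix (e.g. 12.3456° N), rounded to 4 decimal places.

71.2292° N, 120.5417° W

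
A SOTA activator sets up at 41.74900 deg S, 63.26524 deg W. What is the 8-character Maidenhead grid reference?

Offset from 180°W / 90°S: lon 116.73476°, lat 48.25100°.
Field: 116.73476/20 → 5 → F, 48.25100/10 → 4 → E; chars FE.
Square: 16.73476/2 → 8, 8.25100/1 → 8; chars 88.
Subsquare: 0.73476/0.0833333 → 8 → i, 0.25100/0.0416667 → 6 → g; chars ig.
Extended square: 0.06809/0.00833333 → 8, 0.00100/0.00416667 → 0; chars 80.

FE88ig80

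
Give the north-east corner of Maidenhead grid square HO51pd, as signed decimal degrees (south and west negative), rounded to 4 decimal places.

51.1667, -28.6667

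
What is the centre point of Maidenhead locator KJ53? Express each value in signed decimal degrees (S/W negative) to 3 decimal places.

Field K=10, J=9: +10·20° lon, +9·10° lat → SW at lon 20°, lat 0°.
Square 5, 3: +5·2° lon, +3·1° lat → SW at lon 30°, lat 3°.
Cell spans 2° lon × 1° lat. Centre is SW corner plus half of each.
latitude 3.500, longitude 31.000.

3.500, 31.000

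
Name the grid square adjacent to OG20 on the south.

Latitude square 0; −1 → -1, wraps to 9, carry into field.
Latitude field G = 6; −1 → 5 = F.
The longitude characters are unchanged.

OF29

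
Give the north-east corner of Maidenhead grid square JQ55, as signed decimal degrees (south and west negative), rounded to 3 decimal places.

76.000, 12.000

Field J=9, Q=16: +9·20° lon, +16·10° lat → SW at lon 0°, lat 70°.
Square 5, 5: +5·2° lon, +5·1° lat → SW at lon 10°, lat 75°.
Cell spans 2° lon × 1° lat. NE corner is SW corner plus one full cell.
latitude 76.000, longitude 12.000.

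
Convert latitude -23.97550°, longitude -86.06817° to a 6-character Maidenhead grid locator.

EG66xa

Shift to the Maidenhead origin (180°W, 90°S): lon 93.9318, lat 66.0245.
Field (20°×10°, letters A–R): 93.9318/20 → 4 → E, 66.0245/10 → 6 → G; chars EG.
Square (2°×1°, digits 0–9): 13.9318/2 → 6, 6.0245/1 → 6; chars 66.
Subsquare (5′×2.5′, letters a–x): 1.9318/0.0833333 → 23 → x, 0.0245/0.0416667 → 0 → a; chars xa.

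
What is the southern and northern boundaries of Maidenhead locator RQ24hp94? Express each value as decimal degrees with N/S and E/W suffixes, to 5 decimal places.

Field R=17, Q=16: +17·20° lon, +16·10° lat → SW at lon 160°, lat 70°.
Square 2, 4: +2·2° lon, +4·1° lat → SW at lon 164°, lat 74°.
Subsquare h=7, p=15: +7·0.0833333° lon, +15·0.0416667° lat → SW at lon 164.583°, lat 74.625°.
Extended square 9, 4: +9·0.00833333° lon, +4·0.00416667° lat → SW at lon 164.658°, lat 74.6417°.
Cell spans 0.00833333° lon × 0.00416667° lat.
south 74.64167° N, north 74.64583° N.

74.64167° N, 74.64583° N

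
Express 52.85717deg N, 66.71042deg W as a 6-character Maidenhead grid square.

Offset from 180°W / 90°S: lon 113.2896°, lat 142.8572°.
Field: lon ⌊113.2896/20⌋ = 5 → F; lat ⌊142.8572/10⌋ = 14 → O.
Square: lon ⌊13.2896/2⌋ = 6; lat ⌊2.8572/1⌋ = 2.
Subsquare: lon ⌊1.2896/0.0833333⌋ = 15 → p; lat ⌊0.8572/0.0416667⌋ = 20 → u.

FO62pu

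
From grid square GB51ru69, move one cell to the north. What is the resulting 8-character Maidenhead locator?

GB51rv60

Latitude extended square 9; +1 → 10, wraps to 0, carry into subsquare.
Latitude subsquare u = 20; +1 → 21 = v.
The longitude characters are unchanged.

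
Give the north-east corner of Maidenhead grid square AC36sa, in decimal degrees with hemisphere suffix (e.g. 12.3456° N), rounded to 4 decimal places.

Field A=0, C=2: +0·20° lon, +2·10° lat → SW at lon -180°, lat -70°.
Square 3, 6: +3·2° lon, +6·1° lat → SW at lon -174°, lat -64°.
Subsquare s=18, a=0: +18·0.0833333° lon, +0·0.0416667° lat → SW at lon -172.5°, lat -64°.
Cell spans 0.0833333° lon × 0.0416667° lat. NE corner is SW corner plus one full cell.
latitude 63.9583° S, longitude 172.4167° W.

63.9583° S, 172.4167° W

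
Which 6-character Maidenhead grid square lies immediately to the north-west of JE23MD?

JE23le

Longitude subsquare m = 12; −1 → 11 = l.
Latitude subsquare d = 3; +1 → 4 = e.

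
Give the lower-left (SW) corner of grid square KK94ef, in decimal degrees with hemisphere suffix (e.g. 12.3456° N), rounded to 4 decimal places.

14.2083° N, 38.3333° E

Field K=10, K=10: +10·20° lon, +10·10° lat → SW at lon 20°, lat 10°.
Square 9, 4: +9·2° lon, +4·1° lat → SW at lon 38°, lat 14°.
Subsquare e=4, f=5: +4·0.0833333° lon, +5·0.0416667° lat → SW at lon 38.3333°, lat 14.2083°.
latitude 14.2083° N, longitude 38.3333° E.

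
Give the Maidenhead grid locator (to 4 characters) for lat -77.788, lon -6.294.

IB62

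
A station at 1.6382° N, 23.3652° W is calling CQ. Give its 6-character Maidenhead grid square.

Add 180° to longitude and 90° to latitude: 156.6348, 91.6382.
Field: 156.6348/20 → 7 → H, 91.6382/10 → 9 → J; chars HJ.
Square: 16.6348/2 → 8, 1.6382/1 → 1; chars 81.
Subsquare: 0.6348/0.0833333 → 7 → h, 0.6382/0.0416667 → 15 → p; chars hp.

HJ81hp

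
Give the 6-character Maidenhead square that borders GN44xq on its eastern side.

GN54aq

Longitude subsquare x = 23; +1 → 24, wraps to 0 = a, carry into square.
Longitude square 4; +1 → 5.
The latitude characters are unchanged.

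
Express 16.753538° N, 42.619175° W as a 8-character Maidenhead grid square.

Add 180° to longitude and 90° to latitude: 137.38083, 106.75354.
Field (20°×10°, letters A–R): 137.38083/20 → 6 → G, 106.75354/10 → 10 → K; chars GK.
Square (2°×1°, digits 0–9): 17.38083/2 → 8, 6.75354/1 → 6; chars 86.
Subsquare (5′×2.5′, letters a–x): 1.38083/0.0833333 → 16 → q, 0.75354/0.0416667 → 18 → s; chars qs.
Extended square (30″×15″, digits 0–9): 0.04749/0.00833333 → 5, 0.00354/0.00416667 → 0; chars 50.

GK86qs50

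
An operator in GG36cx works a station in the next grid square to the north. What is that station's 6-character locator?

GG37ca

Latitude subsquare x = 23; +1 → 24, wraps to 0 = a, carry into square.
Latitude square 6; +1 → 7.
The longitude characters are unchanged.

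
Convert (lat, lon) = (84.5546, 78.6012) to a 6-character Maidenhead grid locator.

Offset from 180°W / 90°S: lon 258.6012°, lat 174.5546°.
Field: 258.6012/20 → 12 → M, 174.5546/10 → 17 → R; chars MR.
Square: 18.6012/2 → 9, 4.5546/1 → 4; chars 94.
Subsquare: 0.6012/0.0833333 → 7 → h, 0.5546/0.0416667 → 13 → n; chars hn.

MR94hn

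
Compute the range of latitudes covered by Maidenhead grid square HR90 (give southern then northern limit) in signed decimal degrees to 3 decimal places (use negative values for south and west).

80.000, 81.000

Field H=7, R=17: +7·20° lon, +17·10° lat → SW at lon -40°, lat 80°.
Square 9, 0: +9·2° lon, +0·1° lat → SW at lon -22°, lat 80°.
Cell spans 2° lon × 1° lat.
south 80.000, north 81.000.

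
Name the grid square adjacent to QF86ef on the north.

QF86eg

Latitude subsquare f = 5; +1 → 6 = g.
The longitude characters are unchanged.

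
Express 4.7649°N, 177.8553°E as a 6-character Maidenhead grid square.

Shift to the Maidenhead origin (180°W, 90°S): lon 357.8553, lat 94.7649.
Field (20°×10°, letters A–R): lon ⌊357.8553/20⌋ = 17 → R; lat ⌊94.7649/10⌋ = 9 → J.
Square (2°×1°, digits 0–9): lon ⌊17.8553/2⌋ = 8; lat ⌊4.7649/1⌋ = 4.
Subsquare (5′×2.5′, letters a–x): lon ⌊1.8553/0.0833333⌋ = 22 → w; lat ⌊0.7649/0.0416667⌋ = 18 → s.

RJ84ws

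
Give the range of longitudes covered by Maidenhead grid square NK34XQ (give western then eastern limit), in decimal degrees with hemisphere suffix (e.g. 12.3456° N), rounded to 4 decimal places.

87.9167° E, 88.0000° E

Field N=13, K=10: +13·20° lon, +10·10° lat → SW at lon 80°, lat 10°.
Square 3, 4: +3·2° lon, +4·1° lat → SW at lon 86°, lat 14°.
Subsquare x=23, q=16: +23·0.0833333° lon, +16·0.0416667° lat → SW at lon 87.9167°, lat 14.6667°.
Cell spans 0.0833333° lon × 0.0416667° lat.
west 87.9167° E, east 88.0000° E.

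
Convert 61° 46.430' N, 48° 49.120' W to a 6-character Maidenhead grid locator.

GP51os

Shift to the Maidenhead origin (180°W, 90°S): lon 131.1813, lat 151.7738.
Field (20°×10°, letters A–R): lon ⌊131.1813/20⌋ = 6 → G; lat ⌊151.7738/10⌋ = 15 → P.
Square (2°×1°, digits 0–9): lon ⌊11.1813/2⌋ = 5; lat ⌊1.7738/1⌋ = 1.
Subsquare (5′×2.5′, letters a–x): lon ⌊1.1813/0.0833333⌋ = 14 → o; lat ⌊0.7738/0.0416667⌋ = 18 → s.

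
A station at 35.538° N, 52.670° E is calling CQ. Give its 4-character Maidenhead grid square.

LM65

Shift to the Maidenhead origin (180°W, 90°S): lon 232.67, lat 125.54.
Field (20°×10°, letters A–R): 232.67/20 → 11 → L, 125.54/10 → 12 → M; chars LM.
Square (2°×1°, digits 0–9): 12.67/2 → 6, 5.54/1 → 5; chars 65.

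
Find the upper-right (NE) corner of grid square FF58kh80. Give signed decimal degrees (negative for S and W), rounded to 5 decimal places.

-31.70417, -69.09167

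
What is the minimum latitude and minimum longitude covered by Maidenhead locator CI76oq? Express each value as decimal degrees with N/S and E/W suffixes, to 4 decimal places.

Field C=2, I=8: +2·20° lon, +8·10° lat → SW at lon -140°, lat -10°.
Square 7, 6: +7·2° lon, +6·1° lat → SW at lon -126°, lat -4°.
Subsquare o=14, q=16: +14·0.0833333° lon, +16·0.0416667° lat → SW at lon -124.833°, lat -3.33333°.
latitude 3.3333° S, longitude 124.8333° W.

3.3333° S, 124.8333° W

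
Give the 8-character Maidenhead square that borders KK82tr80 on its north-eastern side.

Longitude extended square 8; +1 → 9.
Latitude extended square 0; +1 → 1.

KK82tr91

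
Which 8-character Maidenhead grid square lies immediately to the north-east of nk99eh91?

NK99fh02

Longitude extended square 9; +1 → 10, wraps to 0, carry into subsquare.
Longitude subsquare e = 4; +1 → 5 = f.
Latitude extended square 1; +1 → 2.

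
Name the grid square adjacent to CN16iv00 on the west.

CN16hv90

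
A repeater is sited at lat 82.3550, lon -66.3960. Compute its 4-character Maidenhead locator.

Add 180° to longitude and 90° to latitude: 113.60, 172.36.
Field: lon ⌊113.60/20⌋ = 5 → F; lat ⌊172.36/10⌋ = 17 → R.
Square: lon ⌊13.60/2⌋ = 6; lat ⌊2.36/1⌋ = 2.

FR62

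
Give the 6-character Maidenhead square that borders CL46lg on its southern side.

CL46lf

Latitude subsquare g = 6; −1 → 5 = f.
The longitude characters are unchanged.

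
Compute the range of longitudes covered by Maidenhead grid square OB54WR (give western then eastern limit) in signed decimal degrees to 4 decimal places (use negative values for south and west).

Field O=14, B=1: +14·20° lon, +1·10° lat → SW at lon 100°, lat -80°.
Square 5, 4: +5·2° lon, +4·1° lat → SW at lon 110°, lat -76°.
Subsquare w=22, r=17: +22·0.0833333° lon, +17·0.0416667° lat → SW at lon 111.833°, lat -75.2917°.
Cell spans 0.0833333° lon × 0.0416667° lat.
west 111.8333, east 111.9167.

111.8333, 111.9167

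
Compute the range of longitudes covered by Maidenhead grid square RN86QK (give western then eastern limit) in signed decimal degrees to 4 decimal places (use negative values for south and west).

177.3333, 177.4167

Field R=17, N=13: +17·20° lon, +13·10° lat → SW at lon 160°, lat 40°.
Square 8, 6: +8·2° lon, +6·1° lat → SW at lon 176°, lat 46°.
Subsquare q=16, k=10: +16·0.0833333° lon, +10·0.0416667° lat → SW at lon 177.333°, lat 46.4167°.
Cell spans 0.0833333° lon × 0.0416667° lat.
west 177.3333, east 177.4167.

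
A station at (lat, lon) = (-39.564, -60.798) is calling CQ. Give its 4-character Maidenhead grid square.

Offset from 180°W / 90°S: lon 119.20°, lat 50.44°.
Field: lon ⌊119.20/20⌋ = 5 → F; lat ⌊50.44/10⌋ = 5 → F.
Square: lon ⌊19.20/2⌋ = 9; lat ⌊0.44/1⌋ = 0.

FF90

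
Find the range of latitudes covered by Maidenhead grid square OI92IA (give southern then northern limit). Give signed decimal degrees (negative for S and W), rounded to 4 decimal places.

-8.0000, -7.9583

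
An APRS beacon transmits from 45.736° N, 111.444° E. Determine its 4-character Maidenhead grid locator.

ON55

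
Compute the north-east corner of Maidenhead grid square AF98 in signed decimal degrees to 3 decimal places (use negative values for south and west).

-31.000, -160.000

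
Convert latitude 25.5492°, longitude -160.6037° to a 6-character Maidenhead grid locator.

AL95qn

Add 180° to longitude and 90° to latitude: 19.3963, 115.5492.
Field (20°×10°, letters A–R): lon ⌊19.3963/20⌋ = 0 → A; lat ⌊115.5492/10⌋ = 11 → L.
Square (2°×1°, digits 0–9): lon ⌊19.3963/2⌋ = 9; lat ⌊5.5492/1⌋ = 5.
Subsquare (5′×2.5′, letters a–x): lon ⌊1.3963/0.0833333⌋ = 16 → q; lat ⌊0.5492/0.0416667⌋ = 13 → n.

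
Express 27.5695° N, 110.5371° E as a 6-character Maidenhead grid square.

OL57gn

Add 180° to longitude and 90° to latitude: 290.5371, 117.5695.
Field: 290.5371/20 → 14 → O, 117.5695/10 → 11 → L; chars OL.
Square: 10.5371/2 → 5, 7.5695/1 → 7; chars 57.
Subsquare: 0.5371/0.0833333 → 6 → g, 0.5695/0.0416667 → 13 → n; chars gn.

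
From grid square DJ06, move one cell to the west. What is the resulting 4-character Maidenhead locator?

CJ96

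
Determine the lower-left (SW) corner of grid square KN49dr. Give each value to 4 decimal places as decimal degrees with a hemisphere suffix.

49.7083° N, 28.2500° E

Field K=10, N=13: +10·20° lon, +13·10° lat → SW at lon 20°, lat 40°.
Square 4, 9: +4·2° lon, +9·1° lat → SW at lon 28°, lat 49°.
Subsquare d=3, r=17: +3·0.0833333° lon, +17·0.0416667° lat → SW at lon 28.25°, lat 49.7083°.
latitude 49.7083° N, longitude 28.2500° E.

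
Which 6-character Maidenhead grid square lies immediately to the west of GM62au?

GM52xu

Longitude subsquare a = 0; −1 → -1, wraps to 23 = x, carry into square.
Longitude square 6; −1 → 5.
The latitude characters are unchanged.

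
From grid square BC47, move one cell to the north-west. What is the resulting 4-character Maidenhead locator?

Longitude square 4; −1 → 3.
Latitude square 7; +1 → 8.

BC38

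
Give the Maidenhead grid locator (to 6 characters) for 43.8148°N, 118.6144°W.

DN03qt

Add 180° to longitude and 90° to latitude: 61.3856, 133.8148.
Field: lon ⌊61.3856/20⌋ = 3 → D; lat ⌊133.8148/10⌋ = 13 → N.
Square: lon ⌊1.3856/2⌋ = 0; lat ⌊3.8148/1⌋ = 3.
Subsquare: lon ⌊1.3856/0.0833333⌋ = 16 → q; lat ⌊0.8148/0.0416667⌋ = 19 → t.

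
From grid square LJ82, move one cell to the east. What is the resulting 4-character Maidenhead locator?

LJ92

Longitude square 8; +1 → 9.
The latitude characters are unchanged.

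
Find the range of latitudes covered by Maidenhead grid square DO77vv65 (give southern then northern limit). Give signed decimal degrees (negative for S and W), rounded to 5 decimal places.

Field D=3, O=14: +3·20° lon, +14·10° lat → SW at lon -120°, lat 50°.
Square 7, 7: +7·2° lon, +7·1° lat → SW at lon -106°, lat 57°.
Subsquare v=21, v=21: +21·0.0833333° lon, +21·0.0416667° lat → SW at lon -104.25°, lat 57.875°.
Extended square 6, 5: +6·0.00833333° lon, +5·0.00416667° lat → SW at lon -104.2°, lat 57.8958°.
Cell spans 0.00833333° lon × 0.00416667° lat.
south 57.89583, north 57.90000.

57.89583, 57.90000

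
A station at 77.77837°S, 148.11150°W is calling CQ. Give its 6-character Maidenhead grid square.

Shift to the Maidenhead origin (180°W, 90°S): lon 31.8885, lat 12.2216.
Field: lon ⌊31.8885/20⌋ = 1 → B; lat ⌊12.2216/10⌋ = 1 → B.
Square: lon ⌊11.8885/2⌋ = 5; lat ⌊2.2216/1⌋ = 2.
Subsquare: lon ⌊1.8885/0.0833333⌋ = 22 → w; lat ⌊0.2216/0.0416667⌋ = 5 → f.

BB52wf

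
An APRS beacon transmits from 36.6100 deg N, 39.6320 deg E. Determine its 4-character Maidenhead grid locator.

Shift to the Maidenhead origin (180°W, 90°S): lon 219.63, lat 126.61.
Field (20°×10°, letters A–R): lon ⌊219.63/20⌋ = 10 → K; lat ⌊126.61/10⌋ = 12 → M.
Square (2°×1°, digits 0–9): lon ⌊19.63/2⌋ = 9; lat ⌊6.61/1⌋ = 6.

KM96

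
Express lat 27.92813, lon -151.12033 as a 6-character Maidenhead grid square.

Add 180° to longitude and 90° to latitude: 28.8797, 117.9281.
Field: lon ⌊28.8797/20⌋ = 1 → B; lat ⌊117.9281/10⌋ = 11 → L.
Square: lon ⌊8.8797/2⌋ = 4; lat ⌊7.9281/1⌋ = 7.
Subsquare: lon ⌊0.8797/0.0833333⌋ = 10 → k; lat ⌊0.9281/0.0416667⌋ = 22 → w.

BL47kw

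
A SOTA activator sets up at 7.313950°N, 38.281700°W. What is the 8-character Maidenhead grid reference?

Add 180° to longitude and 90° to latitude: 141.71830, 97.31395.
Field: lon ⌊141.71830/20⌋ = 7 → H; lat ⌊97.31395/10⌋ = 9 → J.
Square: lon ⌊1.71830/2⌋ = 0; lat ⌊7.31395/1⌋ = 7.
Subsquare: lon ⌊1.71830/0.0833333⌋ = 20 → u; lat ⌊0.31395/0.0416667⌋ = 7 → h.
Extended square: lon ⌊0.05163/0.00833333⌋ = 6; lat ⌊0.02228/0.00416667⌋ = 5.

HJ07uh65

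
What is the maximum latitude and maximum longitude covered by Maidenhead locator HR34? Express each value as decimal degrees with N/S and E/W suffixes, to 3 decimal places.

85.000° N, 32.000° W

Field H=7, R=17: +7·20° lon, +17·10° lat → SW at lon -40°, lat 80°.
Square 3, 4: +3·2° lon, +4·1° lat → SW at lon -34°, lat 84°.
Cell spans 2° lon × 1° lat. NE corner is SW corner plus one full cell.
latitude 85.000° N, longitude 32.000° W.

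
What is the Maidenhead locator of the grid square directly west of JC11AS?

JC01xs

Longitude subsquare a = 0; −1 → -1, wraps to 23 = x, carry into square.
Longitude square 1; −1 → 0.
The latitude characters are unchanged.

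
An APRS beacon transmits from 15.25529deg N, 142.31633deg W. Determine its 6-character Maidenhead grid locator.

BK85ug

Shift to the Maidenhead origin (180°W, 90°S): lon 37.6837, lat 105.2553.
Field (20°×10°, letters A–R): lon ⌊37.6837/20⌋ = 1 → B; lat ⌊105.2553/10⌋ = 10 → K.
Square (2°×1°, digits 0–9): lon ⌊17.6837/2⌋ = 8; lat ⌊5.2553/1⌋ = 5.
Subsquare (5′×2.5′, letters a–x): lon ⌊1.6837/0.0833333⌋ = 20 → u; lat ⌊0.2553/0.0416667⌋ = 6 → g.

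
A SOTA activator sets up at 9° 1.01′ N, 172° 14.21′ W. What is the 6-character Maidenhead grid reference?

Shift to the Maidenhead origin (180°W, 90°S): lon 7.7632, lat 99.0168.
Field: 7.7632/20 → 0 → A, 99.0168/10 → 9 → J; chars AJ.
Square: 7.7632/2 → 3, 9.0168/1 → 9; chars 39.
Subsquare: 1.7632/0.0833333 → 21 → v, 0.0168/0.0416667 → 0 → a; chars va.

AJ39va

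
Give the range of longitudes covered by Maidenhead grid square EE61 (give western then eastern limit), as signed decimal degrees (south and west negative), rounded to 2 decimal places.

Field E=4, E=4: +4·20° lon, +4·10° lat → SW at lon -100°, lat -50°.
Square 6, 1: +6·2° lon, +1·1° lat → SW at lon -88°, lat -49°.
Cell spans 2° lon × 1° lat.
west -88.00, east -86.00.

-88.00, -86.00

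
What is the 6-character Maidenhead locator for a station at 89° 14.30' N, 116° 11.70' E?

Offset from 180°W / 90°S: lon 296.1950°, lat 179.2383°.
Field (20°×10°, letters A–R): lon ⌊296.1950/20⌋ = 14 → O; lat ⌊179.2383/10⌋ = 17 → R.
Square (2°×1°, digits 0–9): lon ⌊16.1950/2⌋ = 8; lat ⌊9.2383/1⌋ = 9.
Subsquare (5′×2.5′, letters a–x): lon ⌊0.1950/0.0833333⌋ = 2 → c; lat ⌊0.2383/0.0416667⌋ = 5 → f.

OR89cf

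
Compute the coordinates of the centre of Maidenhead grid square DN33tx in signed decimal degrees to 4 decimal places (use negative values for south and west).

43.9792, -112.3750

Field D=3, N=13: +3·20° lon, +13·10° lat → SW at lon -120°, lat 40°.
Square 3, 3: +3·2° lon, +3·1° lat → SW at lon -114°, lat 43°.
Subsquare t=19, x=23: +19·0.0833333° lon, +23·0.0416667° lat → SW at lon -112.417°, lat 43.9583°.
Cell spans 0.0833333° lon × 0.0416667° lat. Centre is SW corner plus half of each.
latitude 43.9792, longitude -112.3750.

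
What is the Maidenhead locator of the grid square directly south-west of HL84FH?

Longitude subsquare f = 5; −1 → 4 = e.
Latitude subsquare h = 7; −1 → 6 = g.

HL84eg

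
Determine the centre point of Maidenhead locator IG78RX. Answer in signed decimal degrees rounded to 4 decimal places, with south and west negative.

-21.0208, -4.5417

Field I=8, G=6: +8·20° lon, +6·10° lat → SW at lon -20°, lat -30°.
Square 7, 8: +7·2° lon, +8·1° lat → SW at lon -6°, lat -22°.
Subsquare r=17, x=23: +17·0.0833333° lon, +23·0.0416667° lat → SW at lon -4.58333°, lat -21.0417°.
Cell spans 0.0833333° lon × 0.0416667° lat. Centre is SW corner plus half of each.
latitude -21.0208, longitude -4.5417.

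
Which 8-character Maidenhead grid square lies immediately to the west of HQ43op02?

HQ43np92

Longitude extended square 0; −1 → -1, wraps to 9, carry into subsquare.
Longitude subsquare o = 14; −1 → 13 = n.
The latitude characters are unchanged.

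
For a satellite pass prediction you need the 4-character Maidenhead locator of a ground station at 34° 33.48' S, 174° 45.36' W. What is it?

AF25

Offset from 180°W / 90°S: lon 5.24°, lat 55.44°.
Field: lon ⌊5.24/20⌋ = 0 → A; lat ⌊55.44/10⌋ = 5 → F.
Square: lon ⌊5.24/2⌋ = 2; lat ⌊5.44/1⌋ = 5.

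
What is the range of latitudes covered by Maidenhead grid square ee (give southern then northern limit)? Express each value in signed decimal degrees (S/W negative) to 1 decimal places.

Field E=4, E=4: +4·20° lon, +4·10° lat → SW at lon -100°, lat -50°.
Cell spans 20° lon × 10° lat.
south -50.0, north -40.0.

-50.0, -40.0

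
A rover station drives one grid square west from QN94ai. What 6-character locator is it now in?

QN84xi

Longitude subsquare a = 0; −1 → -1, wraps to 23 = x, carry into square.
Longitude square 9; −1 → 8.
The latitude characters are unchanged.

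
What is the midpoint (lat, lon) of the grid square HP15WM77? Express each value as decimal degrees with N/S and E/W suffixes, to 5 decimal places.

65.53125° N, 36.10417° W

Field H=7, P=15: +7·20° lon, +15·10° lat → SW at lon -40°, lat 60°.
Square 1, 5: +1·2° lon, +5·1° lat → SW at lon -38°, lat 65°.
Subsquare w=22, m=12: +22·0.0833333° lon, +12·0.0416667° lat → SW at lon -36.1667°, lat 65.5°.
Extended square 7, 7: +7·0.00833333° lon, +7·0.00416667° lat → SW at lon -36.1083°, lat 65.5292°.
Cell spans 0.00833333° lon × 0.00416667° lat. Centre is SW corner plus half of each.
latitude 65.53125° N, longitude 36.10417° W.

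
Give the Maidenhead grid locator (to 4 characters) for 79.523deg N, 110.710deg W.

DQ49

Offset from 180°W / 90°S: lon 69.29°, lat 169.52°.
Field (20°×10°, letters A–R): lon ⌊69.29/20⌋ = 3 → D; lat ⌊169.52/10⌋ = 16 → Q.
Square (2°×1°, digits 0–9): lon ⌊9.29/2⌋ = 4; lat ⌊9.52/1⌋ = 9.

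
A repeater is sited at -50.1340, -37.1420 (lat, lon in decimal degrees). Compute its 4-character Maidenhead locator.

HD19

Add 180° to longitude and 90° to latitude: 142.86, 39.87.
Field: 142.86/20 → 7 → H, 39.87/10 → 3 → D; chars HD.
Square: 2.86/2 → 1, 9.87/1 → 9; chars 19.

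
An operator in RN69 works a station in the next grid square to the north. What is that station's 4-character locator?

RO60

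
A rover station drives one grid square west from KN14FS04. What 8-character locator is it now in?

Longitude extended square 0; −1 → -1, wraps to 9, carry into subsquare.
Longitude subsquare f = 5; −1 → 4 = e.
The latitude characters are unchanged.

KN14es94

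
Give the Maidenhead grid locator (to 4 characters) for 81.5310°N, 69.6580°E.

Add 180° to longitude and 90° to latitude: 249.66, 171.53.
Field: lon ⌊249.66/20⌋ = 12 → M; lat ⌊171.53/10⌋ = 17 → R.
Square: lon ⌊9.66/2⌋ = 4; lat ⌊1.53/1⌋ = 1.

MR41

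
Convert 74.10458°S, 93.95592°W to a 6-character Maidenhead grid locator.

Add 180° to longitude and 90° to latitude: 86.0441, 15.8954.
Field: lon ⌊86.0441/20⌋ = 4 → E; lat ⌊15.8954/10⌋ = 1 → B.
Square: lon ⌊6.0441/2⌋ = 3; lat ⌊5.8954/1⌋ = 5.
Subsquare: lon ⌊0.0441/0.0833333⌋ = 0 → a; lat ⌊0.8954/0.0416667⌋ = 21 → v.

EB35av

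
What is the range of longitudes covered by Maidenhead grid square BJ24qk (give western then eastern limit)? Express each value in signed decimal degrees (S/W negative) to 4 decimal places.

-154.6667, -154.5833

Field B=1, J=9: +1·20° lon, +9·10° lat → SW at lon -160°, lat 0°.
Square 2, 4: +2·2° lon, +4·1° lat → SW at lon -156°, lat 4°.
Subsquare q=16, k=10: +16·0.0833333° lon, +10·0.0416667° lat → SW at lon -154.667°, lat 4.41667°.
Cell spans 0.0833333° lon × 0.0416667° lat.
west -154.6667, east -154.5833.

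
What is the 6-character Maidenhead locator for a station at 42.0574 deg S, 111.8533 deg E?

Shift to the Maidenhead origin (180°W, 90°S): lon 291.8533, lat 47.9426.
Field: lon ⌊291.8533/20⌋ = 14 → O; lat ⌊47.9426/10⌋ = 4 → E.
Square: lon ⌊11.8533/2⌋ = 5; lat ⌊7.9426/1⌋ = 7.
Subsquare: lon ⌊1.8533/0.0833333⌋ = 22 → w; lat ⌊0.9426/0.0416667⌋ = 22 → w.

OE57ww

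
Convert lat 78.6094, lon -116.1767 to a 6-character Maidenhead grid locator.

Offset from 180°W / 90°S: lon 63.8233°, lat 168.6094°.
Field (20°×10°, letters A–R): 63.8233/20 → 3 → D, 168.6094/10 → 16 → Q; chars DQ.
Square (2°×1°, digits 0–9): 3.8233/2 → 1, 8.6094/1 → 8; chars 18.
Subsquare (5′×2.5′, letters a–x): 1.8233/0.0833333 → 21 → v, 0.6094/0.0416667 → 14 → o; chars vo.

DQ18vo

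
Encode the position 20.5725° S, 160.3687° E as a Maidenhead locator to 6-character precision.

Offset from 180°W / 90°S: lon 340.3687°, lat 69.4275°.
Field: lon ⌊340.3687/20⌋ = 17 → R; lat ⌊69.4275/10⌋ = 6 → G.
Square: lon ⌊0.3687/2⌋ = 0; lat ⌊9.4275/1⌋ = 9.
Subsquare: lon ⌊0.3687/0.0833333⌋ = 4 → e; lat ⌊0.4275/0.0416667⌋ = 10 → k.

RG09ek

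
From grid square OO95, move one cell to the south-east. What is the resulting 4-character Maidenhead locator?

PO04

Longitude square 9; +1 → 10, wraps to 0, carry into field.
Longitude field O = 14; +1 → 15 = P.
Latitude square 5; −1 → 4.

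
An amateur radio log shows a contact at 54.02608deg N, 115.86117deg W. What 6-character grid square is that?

DO24ba

Offset from 180°W / 90°S: lon 64.1388°, lat 144.0261°.
Field: 64.1388/20 → 3 → D, 144.0261/10 → 14 → O; chars DO.
Square: 4.1388/2 → 2, 4.0261/1 → 4; chars 24.
Subsquare: 0.1388/0.0833333 → 1 → b, 0.0261/0.0416667 → 0 → a; chars ba.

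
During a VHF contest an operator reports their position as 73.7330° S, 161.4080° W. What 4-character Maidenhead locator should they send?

AB96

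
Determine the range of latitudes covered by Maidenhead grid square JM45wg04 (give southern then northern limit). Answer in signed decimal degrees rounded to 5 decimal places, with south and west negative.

Field J=9, M=12: +9·20° lon, +12·10° lat → SW at lon 0°, lat 30°.
Square 4, 5: +4·2° lon, +5·1° lat → SW at lon 8°, lat 35°.
Subsquare w=22, g=6: +22·0.0833333° lon, +6·0.0416667° lat → SW at lon 9.83333°, lat 35.25°.
Extended square 0, 4: +0·0.00833333° lon, +4·0.00416667° lat → SW at lon 9.83333°, lat 35.2667°.
Cell spans 0.00833333° lon × 0.00416667° lat.
south 35.26667, north 35.27083.

35.26667, 35.27083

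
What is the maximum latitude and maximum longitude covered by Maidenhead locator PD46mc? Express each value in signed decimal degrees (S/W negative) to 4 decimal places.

-53.8750, 129.0833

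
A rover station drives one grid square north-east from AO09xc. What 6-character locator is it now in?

AO19ad

Longitude subsquare x = 23; +1 → 24, wraps to 0 = a, carry into square.
Longitude square 0; +1 → 1.
Latitude subsquare c = 2; +1 → 3 = d.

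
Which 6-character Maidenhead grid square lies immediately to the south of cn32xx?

Latitude subsquare x = 23; −1 → 22 = w.
The longitude characters are unchanged.

CN32xw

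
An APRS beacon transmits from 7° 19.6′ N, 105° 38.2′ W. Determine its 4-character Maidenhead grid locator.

Add 180° to longitude and 90° to latitude: 74.36, 97.33.
Field: 74.36/20 → 3 → D, 97.33/10 → 9 → J; chars DJ.
Square: 14.36/2 → 7, 7.33/1 → 7; chars 77.

DJ77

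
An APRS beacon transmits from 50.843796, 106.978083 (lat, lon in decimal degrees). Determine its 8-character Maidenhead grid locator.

OO30lu72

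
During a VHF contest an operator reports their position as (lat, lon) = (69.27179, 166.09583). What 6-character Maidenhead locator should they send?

RP39bg

Add 180° to longitude and 90° to latitude: 346.0958, 159.2718.
Field: 346.0958/20 → 17 → R, 159.2718/10 → 15 → P; chars RP.
Square: 6.0958/2 → 3, 9.2718/1 → 9; chars 39.
Subsquare: 0.0958/0.0833333 → 1 → b, 0.2718/0.0416667 → 6 → g; chars bg.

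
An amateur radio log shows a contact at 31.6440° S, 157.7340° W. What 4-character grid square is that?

BF18

Offset from 180°W / 90°S: lon 22.27°, lat 58.36°.
Field: lon ⌊22.27/20⌋ = 1 → B; lat ⌊58.36/10⌋ = 5 → F.
Square: lon ⌊2.27/2⌋ = 1; lat ⌊8.36/1⌋ = 8.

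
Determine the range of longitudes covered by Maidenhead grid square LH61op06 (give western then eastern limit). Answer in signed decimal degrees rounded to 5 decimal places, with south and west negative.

53.16667, 53.17500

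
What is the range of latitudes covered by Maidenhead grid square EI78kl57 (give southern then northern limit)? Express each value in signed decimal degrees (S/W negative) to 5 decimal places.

-1.51250, -1.50833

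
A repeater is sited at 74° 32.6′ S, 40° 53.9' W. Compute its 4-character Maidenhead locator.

Add 180° to longitude and 90° to latitude: 139.10, 15.46.
Field: lon ⌊139.10/20⌋ = 6 → G; lat ⌊15.46/10⌋ = 1 → B.
Square: lon ⌊19.10/2⌋ = 9; lat ⌊5.46/1⌋ = 5.

GB95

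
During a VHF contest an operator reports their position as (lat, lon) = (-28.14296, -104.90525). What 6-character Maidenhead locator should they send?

DG71nu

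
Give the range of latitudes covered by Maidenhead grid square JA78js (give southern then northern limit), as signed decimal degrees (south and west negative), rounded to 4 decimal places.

-81.2500, -81.2083

Field J=9, A=0: +9·20° lon, +0·10° lat → SW at lon 0°, lat -90°.
Square 7, 8: +7·2° lon, +8·1° lat → SW at lon 14°, lat -82°.
Subsquare j=9, s=18: +9·0.0833333° lon, +18·0.0416667° lat → SW at lon 14.75°, lat -81.25°.
Cell spans 0.0833333° lon × 0.0416667° lat.
south -81.2500, north -81.2083.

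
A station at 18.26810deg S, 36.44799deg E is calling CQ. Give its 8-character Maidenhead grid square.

Offset from 180°W / 90°S: lon 216.44799°, lat 71.73190°.
Field: 216.44799/20 → 10 → K, 71.73190/10 → 7 → H; chars KH.
Square: 16.44799/2 → 8, 1.73190/1 → 1; chars 81.
Subsquare: 0.44799/0.0833333 → 5 → f, 0.73190/0.0416667 → 17 → r; chars fr.
Extended square: 0.03132/0.00833333 → 3, 0.02357/0.00416667 → 5; chars 35.

KH81fr35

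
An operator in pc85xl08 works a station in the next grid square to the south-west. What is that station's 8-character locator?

Longitude extended square 0; −1 → -1, wraps to 9, carry into subsquare.
Longitude subsquare x = 23; −1 → 22 = w.
Latitude extended square 8; −1 → 7.

PC85wl97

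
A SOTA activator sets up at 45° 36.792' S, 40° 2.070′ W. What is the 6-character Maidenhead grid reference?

GE94xj

Add 180° to longitude and 90° to latitude: 139.9655, 44.3868.
Field: 139.9655/20 → 6 → G, 44.3868/10 → 4 → E; chars GE.
Square: 19.9655/2 → 9, 4.3868/1 → 4; chars 94.
Subsquare: 1.9655/0.0833333 → 23 → x, 0.3868/0.0416667 → 9 → j; chars xj.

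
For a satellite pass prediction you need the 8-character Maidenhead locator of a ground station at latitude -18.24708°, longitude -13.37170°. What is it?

Offset from 180°W / 90°S: lon 166.62830°, lat 71.75292°.
Field: 166.62830/20 → 8 → I, 71.75292/10 → 7 → H; chars IH.
Square: 6.62830/2 → 3, 1.75292/1 → 1; chars 31.
Subsquare: 0.62830/0.0833333 → 7 → h, 0.75292/0.0416667 → 18 → s; chars hs.
Extended square: 0.04497/0.00833333 → 5, 0.00292/0.00416667 → 0; chars 50.

IH31hs50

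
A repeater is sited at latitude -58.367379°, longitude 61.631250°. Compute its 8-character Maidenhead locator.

MD01tp51

Offset from 180°W / 90°S: lon 241.63125°, lat 31.63262°.
Field: 241.63125/20 → 12 → M, 31.63262/10 → 3 → D; chars MD.
Square: 1.63125/2 → 0, 1.63262/1 → 1; chars 01.
Subsquare: 1.63125/0.0833333 → 19 → t, 0.63262/0.0416667 → 15 → p; chars tp.
Extended square: 0.04792/0.00833333 → 5, 0.00762/0.00416667 → 1; chars 51.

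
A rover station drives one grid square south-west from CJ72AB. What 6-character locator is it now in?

Longitude subsquare a = 0; −1 → -1, wraps to 23 = x, carry into square.
Longitude square 7; −1 → 6.
Latitude subsquare b = 1; −1 → 0 = a.

CJ62xa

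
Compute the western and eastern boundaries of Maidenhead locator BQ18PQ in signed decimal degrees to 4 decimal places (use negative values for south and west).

-156.7500, -156.6667

Field B=1, Q=16: +1·20° lon, +16·10° lat → SW at lon -160°, lat 70°.
Square 1, 8: +1·2° lon, +8·1° lat → SW at lon -158°, lat 78°.
Subsquare p=15, q=16: +15·0.0833333° lon, +16·0.0416667° lat → SW at lon -156.75°, lat 78.6667°.
Cell spans 0.0833333° lon × 0.0416667° lat.
west -156.7500, east -156.6667.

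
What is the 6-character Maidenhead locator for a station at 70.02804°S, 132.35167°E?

PB69ex

Add 180° to longitude and 90° to latitude: 312.3517, 19.9720.
Field: 312.3517/20 → 15 → P, 19.9720/10 → 1 → B; chars PB.
Square: 12.3517/2 → 6, 9.9720/1 → 9; chars 69.
Subsquare: 0.3517/0.0833333 → 4 → e, 0.9720/0.0416667 → 23 → x; chars ex.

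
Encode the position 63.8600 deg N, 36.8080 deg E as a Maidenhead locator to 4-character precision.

KP83

Shift to the Maidenhead origin (180°W, 90°S): lon 216.81, lat 153.86.
Field (20°×10°, letters A–R): lon ⌊216.81/20⌋ = 10 → K; lat ⌊153.86/10⌋ = 15 → P.
Square (2°×1°, digits 0–9): lon ⌊16.81/2⌋ = 8; lat ⌊3.86/1⌋ = 3.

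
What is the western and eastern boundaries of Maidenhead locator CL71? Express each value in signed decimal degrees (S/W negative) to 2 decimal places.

-126.00, -124.00

Field C=2, L=11: +2·20° lon, +11·10° lat → SW at lon -140°, lat 20°.
Square 7, 1: +7·2° lon, +1·1° lat → SW at lon -126°, lat 21°.
Cell spans 2° lon × 1° lat.
west -126.00, east -124.00.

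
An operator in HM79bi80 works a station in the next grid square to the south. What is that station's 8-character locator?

Latitude extended square 0; −1 → -1, wraps to 9, carry into subsquare.
Latitude subsquare i = 8; −1 → 7 = h.
The longitude characters are unchanged.

HM79bh89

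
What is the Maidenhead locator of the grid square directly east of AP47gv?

AP47hv

Longitude subsquare g = 6; +1 → 7 = h.
The latitude characters are unchanged.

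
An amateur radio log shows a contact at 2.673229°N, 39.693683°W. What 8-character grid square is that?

HJ02dq61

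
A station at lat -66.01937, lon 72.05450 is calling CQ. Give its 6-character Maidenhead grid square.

Shift to the Maidenhead origin (180°W, 90°S): lon 252.0545, lat 23.9806.
Field: 252.0545/20 → 12 → M, 23.9806/10 → 2 → C; chars MC.
Square: 12.0545/2 → 6, 3.9806/1 → 3; chars 63.
Subsquare: 0.0545/0.0833333 → 0 → a, 0.9806/0.0416667 → 23 → x; chars ax.

MC63ax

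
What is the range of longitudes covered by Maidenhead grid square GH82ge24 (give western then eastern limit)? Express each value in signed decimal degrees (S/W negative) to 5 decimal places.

-43.48333, -43.47500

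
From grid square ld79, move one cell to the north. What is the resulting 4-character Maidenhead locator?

Latitude square 9; +1 → 10, wraps to 0, carry into field.
Latitude field D = 3; +1 → 4 = E.
The longitude characters are unchanged.

LE70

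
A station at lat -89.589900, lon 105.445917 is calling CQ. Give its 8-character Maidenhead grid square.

OA20rj38

Shift to the Maidenhead origin (180°W, 90°S): lon 285.44592, lat 0.41010.
Field: 285.44592/20 → 14 → O, 0.41010/10 → 0 → A; chars OA.
Square: 5.44592/2 → 2, 0.41010/1 → 0; chars 20.
Subsquare: 1.44592/0.0833333 → 17 → r, 0.41010/0.0416667 → 9 → j; chars rj.
Extended square: 0.02925/0.00833333 → 3, 0.03510/0.00416667 → 8; chars 38.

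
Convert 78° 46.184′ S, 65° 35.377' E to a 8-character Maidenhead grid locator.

MB21tf05

Offset from 180°W / 90°S: lon 245.58962°, lat 11.23027°.
Field: lon ⌊245.58962/20⌋ = 12 → M; lat ⌊11.23027/10⌋ = 1 → B.
Square: lon ⌊5.58962/2⌋ = 2; lat ⌊1.23027/1⌋ = 1.
Subsquare: lon ⌊1.58962/0.0833333⌋ = 19 → t; lat ⌊0.23027/0.0416667⌋ = 5 → f.
Extended square: lon ⌊0.00628/0.00833333⌋ = 0; lat ⌊0.02193/0.00416667⌋ = 5.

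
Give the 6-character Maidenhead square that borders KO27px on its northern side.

KO28pa

Latitude subsquare x = 23; +1 → 24, wraps to 0 = a, carry into square.
Latitude square 7; +1 → 8.
The longitude characters are unchanged.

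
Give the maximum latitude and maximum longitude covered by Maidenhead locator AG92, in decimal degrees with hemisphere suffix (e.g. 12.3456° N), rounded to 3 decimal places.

27.000° S, 160.000° W

Field A=0, G=6: +0·20° lon, +6·10° lat → SW at lon -180°, lat -30°.
Square 9, 2: +9·2° lon, +2·1° lat → SW at lon -162°, lat -28°.
Cell spans 2° lon × 1° lat. NE corner is SW corner plus one full cell.
latitude 27.000° S, longitude 160.000° W.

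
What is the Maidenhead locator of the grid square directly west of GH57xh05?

Longitude extended square 0; −1 → -1, wraps to 9, carry into subsquare.
Longitude subsquare x = 23; −1 → 22 = w.
The latitude characters are unchanged.

GH57wh95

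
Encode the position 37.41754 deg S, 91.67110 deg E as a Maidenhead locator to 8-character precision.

Offset from 180°W / 90°S: lon 271.67110°, lat 52.58246°.
Field: 271.67110/20 → 13 → N, 52.58246/10 → 5 → F; chars NF.
Square: 11.67110/2 → 5, 2.58246/1 → 2; chars 52.
Subsquare: 1.67110/0.0833333 → 20 → u, 0.58246/0.0416667 → 13 → n; chars un.
Extended square: 0.00443/0.00833333 → 0, 0.04079/0.00416667 → 9; chars 09.

NF52un09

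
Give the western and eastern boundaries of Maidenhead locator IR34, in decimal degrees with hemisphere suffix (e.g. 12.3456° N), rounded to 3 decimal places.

Field I=8, R=17: +8·20° lon, +17·10° lat → SW at lon -20°, lat 80°.
Square 3, 4: +3·2° lon, +4·1° lat → SW at lon -14°, lat 84°.
Cell spans 2° lon × 1° lat.
west 14.000° W, east 12.000° W.

14.000° W, 12.000° W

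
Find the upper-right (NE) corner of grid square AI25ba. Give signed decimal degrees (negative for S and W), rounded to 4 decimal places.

-4.9583, -175.8333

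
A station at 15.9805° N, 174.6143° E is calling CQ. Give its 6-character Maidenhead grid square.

Offset from 180°W / 90°S: lon 354.6143°, lat 105.9805°.
Field: lon ⌊354.6143/20⌋ = 17 → R; lat ⌊105.9805/10⌋ = 10 → K.
Square: lon ⌊14.6143/2⌋ = 7; lat ⌊5.9805/1⌋ = 5.
Subsquare: lon ⌊0.6143/0.0833333⌋ = 7 → h; lat ⌊0.9805/0.0416667⌋ = 23 → x.

RK75hx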